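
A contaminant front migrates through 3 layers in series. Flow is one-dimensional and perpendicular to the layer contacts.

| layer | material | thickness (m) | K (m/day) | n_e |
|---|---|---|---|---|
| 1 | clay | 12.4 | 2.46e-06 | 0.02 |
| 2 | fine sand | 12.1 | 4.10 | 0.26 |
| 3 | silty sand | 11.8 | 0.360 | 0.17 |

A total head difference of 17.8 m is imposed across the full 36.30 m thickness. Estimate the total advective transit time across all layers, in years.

With flow normal to the layers, continuity requires the same specific discharge q through every layer.
Σ(b_i/K_i) = 12.4/2.46e-06 + 12.1/4.10 + 11.8/0.360 = 5.041e+06 d.
q = Δh / Σ(b_i/K_i) = 17.8 / 5.041e+06 = 3.531e-06 m/day.
In each layer the seepage velocity is v_i = q/n_i, so the layer transit time is t_i = b_i·n_i / q:
  layer 1 (clay): t_1 = 12.4 × 0.02 / 3.531e-06 = 70230 d
  layer 2 (fine sand): t_2 = 12.1 × 0.26 / 3.531e-06 = 8.909e+05 d
  layer 3 (silty sand): t_3 = 11.8 × 0.17 / 3.531e-06 = 5.681e+05 d
Total t = Σ t_i = 1.529e+06 days = 4187 years.

4190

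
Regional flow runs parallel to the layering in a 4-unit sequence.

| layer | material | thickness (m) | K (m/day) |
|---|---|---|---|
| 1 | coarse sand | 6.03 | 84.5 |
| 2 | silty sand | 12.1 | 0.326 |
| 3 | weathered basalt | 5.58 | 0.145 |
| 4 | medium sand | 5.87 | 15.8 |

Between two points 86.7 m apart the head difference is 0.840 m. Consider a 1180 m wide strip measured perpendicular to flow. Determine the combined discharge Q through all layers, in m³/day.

6940

Flow is parallel to layering, so each bed carries its own Darcy discharge and the transmissivities add.
Σ(K_i·b_i) = 84.5×6.03 + 0.326×12.1 + 0.145×5.58 + 15.8×5.87 = 607.0 m²/day.
Hydraulic gradient i = Δh / L = 0.840 / 86.7 = 0.009689.
Q = Σ(K_i·b_i) · W · i = 607.0 × 1180 × 0.009689 = 6940 m³/day.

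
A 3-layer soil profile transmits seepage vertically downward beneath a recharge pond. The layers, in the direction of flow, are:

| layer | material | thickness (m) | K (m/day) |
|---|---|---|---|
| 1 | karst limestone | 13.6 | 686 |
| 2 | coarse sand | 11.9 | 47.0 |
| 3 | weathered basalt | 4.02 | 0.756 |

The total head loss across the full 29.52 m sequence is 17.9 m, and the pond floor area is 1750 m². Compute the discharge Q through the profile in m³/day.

5600

Flow is perpendicular to layering, so the layers act in series and the equivalent K is the thickness-weighted harmonic mean.
Total thickness L = 13.6 + 11.9 + 4.02 = 29.52 m.
Σ(b_i/K_i) = 13.6/686 + 11.9/47.0 + 4.02/0.756 = 5.590 d.
K_eq = L / Σ(b_i/K_i) = 29.52 / 5.590 = 5.280 m/day.
Q = K_eq · A · (Δh/L) = 5.280 × 1750 × (17.9/29.52) = 5603 m³/day.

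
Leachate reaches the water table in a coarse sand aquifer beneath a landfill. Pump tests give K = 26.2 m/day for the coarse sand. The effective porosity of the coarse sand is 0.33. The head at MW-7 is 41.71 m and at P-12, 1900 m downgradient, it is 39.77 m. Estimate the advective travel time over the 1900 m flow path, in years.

Hydraulic gradient i = (41.71 − 39.77) / 1900 = 1.94 / 1900 = 0.001021.
Darcy flux q = K · i = 26.20 × 0.001021 = 0.02675 m/day.
Seepage velocity v = q / n_e = 0.02675 / 0.33 = 0.08107 m/day.
Travel time t = L / v = 1900 / 0.08107 = 23438 days = 64.17 years.

64.2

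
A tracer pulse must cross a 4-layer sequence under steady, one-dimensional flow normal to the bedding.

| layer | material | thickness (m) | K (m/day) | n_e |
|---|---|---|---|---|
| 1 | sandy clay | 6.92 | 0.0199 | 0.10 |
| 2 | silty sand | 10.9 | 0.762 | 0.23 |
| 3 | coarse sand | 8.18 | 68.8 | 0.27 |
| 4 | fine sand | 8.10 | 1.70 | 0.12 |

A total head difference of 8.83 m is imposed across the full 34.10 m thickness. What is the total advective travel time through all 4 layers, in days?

265

With flow normal to the layers, continuity requires the same specific discharge q through every layer.
Σ(b_i/K_i) = 6.92/0.0199 + 10.9/0.762 + 8.18/68.8 + 8.10/1.70 = 366.9 d.
q = Δh / Σ(b_i/K_i) = 8.83 / 366.9 = 0.02406 m/day.
In each layer the seepage velocity is v_i = q/n_i, so the layer transit time is t_i = b_i·n_i / q:
  layer 1 (sandy clay): t_1 = 6.92 × 0.10 / 0.02406 = 28.76 d
  layer 2 (silty sand): t_2 = 10.9 × 0.23 / 0.02406 = 104.2 d
  layer 3 (coarse sand): t_3 = 8.18 × 0.27 / 0.02406 = 91.78 d
  layer 4 (fine sand): t_4 = 8.10 × 0.12 / 0.02406 = 40.39 d
Total t = Σ t_i = 265.1 days.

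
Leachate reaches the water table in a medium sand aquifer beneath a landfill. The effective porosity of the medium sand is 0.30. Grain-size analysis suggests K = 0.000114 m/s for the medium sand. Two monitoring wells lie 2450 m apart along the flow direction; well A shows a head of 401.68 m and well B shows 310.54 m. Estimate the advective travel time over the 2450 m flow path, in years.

5.49

Convert K: 0.000114 m/s × 86400 = 9.850 m/day.
Hydraulic gradient i = (401.68 − 310.54) / 2450 = 91.14 / 2450 = 0.03720.
Darcy flux q = K · i = 9.850 × 0.03720 = 0.3664 m/day.
Seepage velocity v = q / n_e = 0.3664 / 0.30 = 1.221 m/day.
Travel time t = L / v = 2450 / 1.221 = 2006 days = 5.492 years.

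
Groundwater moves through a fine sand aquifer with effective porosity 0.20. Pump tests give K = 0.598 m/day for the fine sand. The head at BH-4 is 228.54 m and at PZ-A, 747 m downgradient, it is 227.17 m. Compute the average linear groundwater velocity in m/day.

0.00548

Hydraulic gradient i = (228.54 − 227.17) / 747 = 1.37 / 747 = 0.001834.
Darcy flux q = K · i = 0.5980 × 0.001834 = 0.001097 m/day.
Seepage velocity v = q / n_e = 0.001097 / 0.20 = 0.005484 m/day.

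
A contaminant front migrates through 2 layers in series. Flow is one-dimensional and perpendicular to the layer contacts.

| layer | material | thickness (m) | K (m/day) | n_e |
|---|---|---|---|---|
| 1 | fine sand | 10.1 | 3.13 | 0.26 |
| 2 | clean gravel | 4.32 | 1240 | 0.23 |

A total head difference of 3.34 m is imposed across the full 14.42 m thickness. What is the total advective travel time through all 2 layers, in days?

With flow normal to the layers, continuity requires the same specific discharge q through every layer.
Σ(b_i/K_i) = 10.1/3.13 + 4.32/1240 = 3.230 d.
q = Δh / Σ(b_i/K_i) = 3.34 / 3.230 = 1.034 m/day.
In each layer the seepage velocity is v_i = q/n_i, so the layer transit time is t_i = b_i·n_i / q:
  layer 1 (fine sand): t_1 = 10.1 × 0.26 / 1.034 = 2.540 d
  layer 2 (clean gravel): t_2 = 4.32 × 0.23 / 1.034 = 0.9610 d
Total t = Σ t_i = 3.501 days.

3.50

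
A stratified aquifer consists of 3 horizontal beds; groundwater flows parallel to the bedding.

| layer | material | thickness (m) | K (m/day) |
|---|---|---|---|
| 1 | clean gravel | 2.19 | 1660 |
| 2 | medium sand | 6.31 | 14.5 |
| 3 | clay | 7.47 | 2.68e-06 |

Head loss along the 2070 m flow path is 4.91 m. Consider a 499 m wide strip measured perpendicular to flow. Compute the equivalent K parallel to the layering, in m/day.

Flow is parallel to layering, so each bed carries its own Darcy discharge and the transmissivities add.
Σ(K_i·b_i) = 1660×2.19 + 14.5×6.31 + 2.68e-06×7.47 = 3727 m²/day.
Total thickness b = 15.97 m, so K_eq = Σ(K_i·b_i)/b = 233.4 m/day.

233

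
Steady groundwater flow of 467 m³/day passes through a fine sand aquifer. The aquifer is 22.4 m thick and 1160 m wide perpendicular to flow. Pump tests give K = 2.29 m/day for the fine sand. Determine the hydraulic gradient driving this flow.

0.00785

Cross-sectional area A = 1160 × 22.4 = 25984 m².
From Q = K·A·i, i = Q / (K·A) = 467 / (2.290 × 25984) = 0.007848.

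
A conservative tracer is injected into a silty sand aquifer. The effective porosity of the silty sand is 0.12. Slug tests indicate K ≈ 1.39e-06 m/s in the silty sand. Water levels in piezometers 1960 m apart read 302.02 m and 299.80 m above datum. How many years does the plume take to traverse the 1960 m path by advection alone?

4730

Convert K: 1.39e-06 m/s × 86400 = 0.1201 m/day.
Hydraulic gradient i = (302.02 − 299.80) / 1960 = 2.22 / 1960 = 0.001133.
Darcy flux q = K · i = 0.1201 × 0.001133 = 0.0001360 m/day.
Seepage velocity v = q / n_e = 0.0001360 / 0.12 = 0.001134 m/day.
Travel time t = L / v = 1960 / 0.001134 = 1.729e+06 days = 4734 years.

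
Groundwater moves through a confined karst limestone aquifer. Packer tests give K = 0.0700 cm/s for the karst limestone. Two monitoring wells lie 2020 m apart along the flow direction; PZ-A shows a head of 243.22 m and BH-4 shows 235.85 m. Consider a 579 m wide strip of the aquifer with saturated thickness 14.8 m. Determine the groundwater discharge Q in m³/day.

1890

Convert K: 0.0700 cm/s × 864 = 60.48 m/day.
Cross-sectional area A = 579 × 14.8 = 8569 m².
Hydraulic gradient i = (243.22 − 235.85) / 2020 = 7.37 / 2020 = 0.003649.
Darcy's law: Q = K · A · i = 60.48 × 8569 × 0.003649 = 1891 m³/day.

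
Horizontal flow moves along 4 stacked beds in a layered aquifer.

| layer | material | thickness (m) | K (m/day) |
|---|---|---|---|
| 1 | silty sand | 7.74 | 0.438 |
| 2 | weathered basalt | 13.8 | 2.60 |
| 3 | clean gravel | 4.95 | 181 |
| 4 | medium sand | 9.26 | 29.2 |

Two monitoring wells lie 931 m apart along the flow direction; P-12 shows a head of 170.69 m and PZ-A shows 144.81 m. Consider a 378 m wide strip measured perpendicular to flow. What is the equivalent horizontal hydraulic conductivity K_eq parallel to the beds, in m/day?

33.7

Flow is parallel to layering, so each bed carries its own Darcy discharge and the transmissivities add.
Σ(K_i·b_i) = 0.438×7.74 + 2.60×13.8 + 181×4.95 + 29.2×9.26 = 1206 m²/day.
Total thickness b = 35.75 m, so K_eq = Σ(K_i·b_i)/b = 33.72 m/day.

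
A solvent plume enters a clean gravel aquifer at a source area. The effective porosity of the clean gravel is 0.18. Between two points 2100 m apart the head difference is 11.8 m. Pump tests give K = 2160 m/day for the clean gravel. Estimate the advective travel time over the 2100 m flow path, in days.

31.1

Hydraulic gradient i = Δh / L = 11.8 / 2100 = 0.005619.
Darcy flux q = K · i = 2160 × 0.005619 = 12.14 m/day.
Seepage velocity v = q / n_e = 12.14 / 0.18 = 67.43 m/day.
Travel time t = L / v = 2100 / 67.43 = 31.14 days.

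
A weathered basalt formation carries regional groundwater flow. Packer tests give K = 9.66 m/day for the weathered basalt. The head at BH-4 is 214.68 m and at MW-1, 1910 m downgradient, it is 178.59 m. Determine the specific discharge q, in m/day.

0.183

Hydraulic gradient i = (214.68 − 178.59) / 1910 = 36.09 / 1910 = 0.01890.
Specific discharge q = K · i = 9.660 × 0.01890 = 0.1825 m/day.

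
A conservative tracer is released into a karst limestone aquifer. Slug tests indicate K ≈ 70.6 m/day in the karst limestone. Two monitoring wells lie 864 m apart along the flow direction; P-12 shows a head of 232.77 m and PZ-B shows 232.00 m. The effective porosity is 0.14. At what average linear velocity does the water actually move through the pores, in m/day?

0.449

Hydraulic gradient i = (232.77 − 232.00) / 864 = 0.77 / 864 = 0.0008912.
Darcy flux q = K · i = 70.60 × 0.0008912 = 0.06292 m/day.
Seepage velocity v = q / n_e = 0.06292 / 0.14 = 0.4494 m/day.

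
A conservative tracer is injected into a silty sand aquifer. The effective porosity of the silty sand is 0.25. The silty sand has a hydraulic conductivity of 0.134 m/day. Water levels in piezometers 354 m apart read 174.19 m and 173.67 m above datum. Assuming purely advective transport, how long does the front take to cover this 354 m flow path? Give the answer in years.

1230

Hydraulic gradient i = (174.19 − 173.67) / 354 = 0.52 / 354 = 0.001469.
Darcy flux q = K · i = 0.1340 × 0.001469 = 0.0001968 m/day.
Seepage velocity v = q / n_e = 0.0001968 / 0.25 = 0.0007873 m/day.
Travel time t = L / v = 354 / 0.0007873 = 4.496e+05 days = 1231 years.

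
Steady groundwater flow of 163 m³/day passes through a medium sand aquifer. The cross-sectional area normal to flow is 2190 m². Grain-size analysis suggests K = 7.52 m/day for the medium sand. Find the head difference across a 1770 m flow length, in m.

From Q = K·A·i, i = Q / (K·A) = 163 / (7.520 × 2190) = 0.009898.
Head loss Δh = i · L = 0.009898 × 1770 = 17.52 m.

17.5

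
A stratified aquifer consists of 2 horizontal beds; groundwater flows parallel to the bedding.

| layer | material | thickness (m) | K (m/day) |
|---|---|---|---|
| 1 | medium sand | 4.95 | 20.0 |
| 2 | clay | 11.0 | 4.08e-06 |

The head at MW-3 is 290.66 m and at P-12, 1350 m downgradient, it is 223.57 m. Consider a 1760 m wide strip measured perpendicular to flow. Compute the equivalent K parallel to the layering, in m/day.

Flow is parallel to layering, so each bed carries its own Darcy discharge and the transmissivities add.
Σ(K_i·b_i) = 20.0×4.95 + 4.08e-06×11.0 = 99.00 m²/day.
Total thickness b = 15.95 m, so K_eq = Σ(K_i·b_i)/b = 6.207 m/day.

6.21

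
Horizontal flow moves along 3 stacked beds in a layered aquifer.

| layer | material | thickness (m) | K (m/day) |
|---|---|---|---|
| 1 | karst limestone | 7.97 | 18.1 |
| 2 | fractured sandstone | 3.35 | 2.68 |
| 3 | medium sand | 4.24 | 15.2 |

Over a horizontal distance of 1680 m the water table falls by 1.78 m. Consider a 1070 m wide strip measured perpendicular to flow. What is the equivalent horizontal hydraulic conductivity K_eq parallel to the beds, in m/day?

Flow is parallel to layering, so each bed carries its own Darcy discharge and the transmissivities add.
Σ(K_i·b_i) = 18.1×7.97 + 2.68×3.35 + 15.2×4.24 = 217.7 m²/day.
Total thickness b = 15.56 m, so K_eq = Σ(K_i·b_i)/b = 13.99 m/day.

14.0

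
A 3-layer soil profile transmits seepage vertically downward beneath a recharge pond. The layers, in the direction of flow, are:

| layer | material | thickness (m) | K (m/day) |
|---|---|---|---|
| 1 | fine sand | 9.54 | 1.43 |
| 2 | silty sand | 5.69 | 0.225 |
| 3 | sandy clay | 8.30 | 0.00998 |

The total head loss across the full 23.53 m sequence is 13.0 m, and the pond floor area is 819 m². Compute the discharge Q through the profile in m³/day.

Flow is perpendicular to layering, so the layers act in series and the equivalent K is the thickness-weighted harmonic mean.
Total thickness L = 9.54 + 5.69 + 8.30 = 23.53 m.
Σ(b_i/K_i) = 9.54/1.43 + 5.69/0.225 + 8.30/0.00998 = 863.6 d.
K_eq = L / Σ(b_i/K_i) = 23.53 / 863.6 = 0.02725 m/day.
Q = K_eq · A · (Δh/L) = 0.02725 × 819 × (13.0/23.53) = 12.33 m³/day.

12.3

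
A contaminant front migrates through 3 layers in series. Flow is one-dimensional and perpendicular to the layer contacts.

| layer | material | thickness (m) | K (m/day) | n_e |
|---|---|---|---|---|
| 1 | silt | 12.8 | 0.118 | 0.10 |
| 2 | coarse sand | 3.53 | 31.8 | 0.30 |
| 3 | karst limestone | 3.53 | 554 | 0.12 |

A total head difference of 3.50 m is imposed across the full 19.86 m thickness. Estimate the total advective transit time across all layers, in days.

85.7

With flow normal to the layers, continuity requires the same specific discharge q through every layer.
Σ(b_i/K_i) = 12.8/0.118 + 3.53/31.8 + 3.53/554 = 108.6 d.
q = Δh / Σ(b_i/K_i) = 3.50 / 108.6 = 0.03223 m/day.
In each layer the seepage velocity is v_i = q/n_i, so the layer transit time is t_i = b_i·n_i / q:
  layer 1 (silt): t_1 = 12.8 × 0.10 / 0.03223 = 39.71 d
  layer 2 (coarse sand): t_2 = 3.53 × 0.30 / 0.03223 = 32.86 d
  layer 3 (karst limestone): t_3 = 3.53 × 0.12 / 0.03223 = 13.14 d
Total t = Σ t_i = 85.71 days.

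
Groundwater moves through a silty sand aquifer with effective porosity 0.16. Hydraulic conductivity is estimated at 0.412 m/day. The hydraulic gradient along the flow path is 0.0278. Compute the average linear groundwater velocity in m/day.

Hydraulic gradient i = 0.0278.
Darcy flux q = K · i = 0.4120 × 0.02780 = 0.01145 m/day.
Seepage velocity v = q / n_e = 0.01145 / 0.16 = 0.07158 m/day.

0.0716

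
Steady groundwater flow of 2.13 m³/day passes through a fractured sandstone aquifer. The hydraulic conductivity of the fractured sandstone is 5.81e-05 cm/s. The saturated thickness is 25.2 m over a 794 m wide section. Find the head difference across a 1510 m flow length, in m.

3.20

Convert K: 5.81e-05 cm/s × 864 = 0.05020 m/day.
Cross-sectional area A = 794 × 25.2 = 20009 m².
From Q = K·A·i, i = Q / (K·A) = 2.13 / (0.05020 × 20009) = 0.002121.
Head loss Δh = i · L = 0.002121 × 1510 = 3.202 m.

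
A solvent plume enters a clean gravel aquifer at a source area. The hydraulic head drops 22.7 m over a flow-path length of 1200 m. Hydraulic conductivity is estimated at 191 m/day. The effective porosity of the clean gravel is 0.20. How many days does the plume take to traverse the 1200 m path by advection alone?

Hydraulic gradient i = Δh / L = 22.7 / 1200 = 0.01892.
Darcy flux q = K · i = 191.0 × 0.01892 = 3.613 m/day.
Seepage velocity v = q / n_e = 3.613 / 0.20 = 18.07 m/day.
Travel time t = L / v = 1200 / 18.07 = 66.43 days.

66.4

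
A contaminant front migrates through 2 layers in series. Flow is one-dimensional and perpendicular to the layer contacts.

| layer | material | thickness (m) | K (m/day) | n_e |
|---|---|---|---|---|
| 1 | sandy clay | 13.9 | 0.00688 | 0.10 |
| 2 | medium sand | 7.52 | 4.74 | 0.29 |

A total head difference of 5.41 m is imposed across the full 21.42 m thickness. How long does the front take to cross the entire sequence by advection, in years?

With flow normal to the layers, continuity requires the same specific discharge q through every layer.
Σ(b_i/K_i) = 13.9/0.00688 + 7.52/4.74 = 2022 d.
q = Δh / Σ(b_i/K_i) = 5.41 / 2022 = 0.002676 m/day.
In each layer the seepage velocity is v_i = q/n_i, so the layer transit time is t_i = b_i·n_i / q:
  layer 1 (sandy clay): t_1 = 13.9 × 0.10 / 0.002676 = 519.5 d
  layer 2 (medium sand): t_2 = 7.52 × 0.29 / 0.002676 = 815.1 d
Total t = Σ t_i = 1335 days = 3.654 years.

3.65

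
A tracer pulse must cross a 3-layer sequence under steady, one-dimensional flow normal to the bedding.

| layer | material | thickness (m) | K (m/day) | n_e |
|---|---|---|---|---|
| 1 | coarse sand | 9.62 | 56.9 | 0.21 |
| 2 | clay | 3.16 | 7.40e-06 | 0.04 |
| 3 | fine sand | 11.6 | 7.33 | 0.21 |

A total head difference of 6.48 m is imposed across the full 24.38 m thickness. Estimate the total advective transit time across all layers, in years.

827

With flow normal to the layers, continuity requires the same specific discharge q through every layer.
Σ(b_i/K_i) = 9.62/56.9 + 3.16/7.40e-06 + 11.6/7.33 = 4.270e+05 d.
q = Δh / Σ(b_i/K_i) = 6.48 / 4.270e+05 = 1.517e-05 m/day.
In each layer the seepage velocity is v_i = q/n_i, so the layer transit time is t_i = b_i·n_i / q:
  layer 1 (coarse sand): t_1 = 9.62 × 0.21 / 1.517e-05 = 1.331e+05 d
  layer 2 (clay): t_2 = 3.16 × 0.04 / 1.517e-05 = 8330 d
  layer 3 (fine sand): t_3 = 11.6 × 0.21 / 1.517e-05 = 1.605e+05 d
Total t = Σ t_i = 3.020e+05 days = 826.8 years.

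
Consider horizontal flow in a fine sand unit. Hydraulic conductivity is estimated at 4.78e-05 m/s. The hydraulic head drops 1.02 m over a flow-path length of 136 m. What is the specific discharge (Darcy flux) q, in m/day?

0.0310

Convert K: 4.78e-05 m/s × 86400 = 4.130 m/day.
Hydraulic gradient i = Δh / L = 1.02 / 136 = 0.007500.
Specific discharge q = K · i = 4.130 × 0.007500 = 0.03097 m/day.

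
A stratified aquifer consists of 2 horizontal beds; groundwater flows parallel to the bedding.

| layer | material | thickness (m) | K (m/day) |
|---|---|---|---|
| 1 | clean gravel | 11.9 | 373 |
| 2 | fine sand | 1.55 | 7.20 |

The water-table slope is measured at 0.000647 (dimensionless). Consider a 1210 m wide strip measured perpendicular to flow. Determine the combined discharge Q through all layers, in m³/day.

Flow is parallel to layering, so each bed carries its own Darcy discharge and the transmissivities add.
Σ(K_i·b_i) = 373×11.9 + 7.20×1.55 = 4450 m²/day.
Hydraulic gradient i = 0.000647.
Q = Σ(K_i·b_i) · W · i = 4450 × 1210 × 0.0006470 = 3484 m³/day.

3480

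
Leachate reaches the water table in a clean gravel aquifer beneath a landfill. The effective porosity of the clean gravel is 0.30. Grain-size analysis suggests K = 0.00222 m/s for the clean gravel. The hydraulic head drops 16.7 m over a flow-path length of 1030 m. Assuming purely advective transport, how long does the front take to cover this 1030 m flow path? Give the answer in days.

99.4

Convert K: 0.00222 m/s × 86400 = 191.8 m/day.
Hydraulic gradient i = Δh / L = 16.7 / 1030 = 0.01621.
Darcy flux q = K · i = 191.8 × 0.01621 = 3.110 m/day.
Seepage velocity v = q / n_e = 3.110 / 0.30 = 10.37 m/day.
Travel time t = L / v = 1030 / 10.37 = 99.36 days.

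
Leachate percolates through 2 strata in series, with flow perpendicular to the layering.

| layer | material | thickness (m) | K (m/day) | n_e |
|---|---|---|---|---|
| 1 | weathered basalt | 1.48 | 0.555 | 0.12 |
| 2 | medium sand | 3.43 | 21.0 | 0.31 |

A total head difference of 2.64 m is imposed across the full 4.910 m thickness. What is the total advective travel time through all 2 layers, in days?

With flow normal to the layers, continuity requires the same specific discharge q through every layer.
Σ(b_i/K_i) = 1.48/0.555 + 3.43/21.0 = 2.830 d.
q = Δh / Σ(b_i/K_i) = 2.64 / 2.830 = 0.9329 m/day.
In each layer the seepage velocity is v_i = q/n_i, so the layer transit time is t_i = b_i·n_i / q:
  layer 1 (weathered basalt): t_1 = 1.48 × 0.12 / 0.9329 = 0.1904 d
  layer 2 (medium sand): t_2 = 3.43 × 0.31 / 0.9329 = 1.140 d
Total t = Σ t_i = 1.330 days.

1.33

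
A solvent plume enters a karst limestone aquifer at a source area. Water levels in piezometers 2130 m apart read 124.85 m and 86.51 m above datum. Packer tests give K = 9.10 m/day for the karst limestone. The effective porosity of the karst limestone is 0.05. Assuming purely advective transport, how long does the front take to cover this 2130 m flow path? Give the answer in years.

1.78

Hydraulic gradient i = (124.85 − 86.51) / 2130 = 38.34 / 2130 = 0.01800.
Darcy flux q = K · i = 9.100 × 0.01800 = 0.1638 m/day.
Seepage velocity v = q / n_e = 0.1638 / 0.05 = 3.276 m/day.
Travel time t = L / v = 2130 / 3.276 = 650.2 days = 1.780 years.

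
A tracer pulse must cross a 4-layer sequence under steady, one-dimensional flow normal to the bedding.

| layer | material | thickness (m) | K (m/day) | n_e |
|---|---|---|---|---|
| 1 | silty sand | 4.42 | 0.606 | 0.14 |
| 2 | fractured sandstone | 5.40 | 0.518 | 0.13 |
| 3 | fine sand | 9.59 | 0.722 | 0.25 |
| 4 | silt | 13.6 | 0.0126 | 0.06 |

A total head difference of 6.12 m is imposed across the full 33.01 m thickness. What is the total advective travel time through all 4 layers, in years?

2.25

With flow normal to the layers, continuity requires the same specific discharge q through every layer.
Σ(b_i/K_i) = 4.42/0.606 + 5.40/0.518 + 9.59/0.722 + 13.6/0.0126 = 1110 d.
q = Δh / Σ(b_i/K_i) = 6.12 / 1110 = 0.005512 m/day.
In each layer the seepage velocity is v_i = q/n_i, so the layer transit time is t_i = b_i·n_i / q:
  layer 1 (silty sand): t_1 = 4.42 × 0.14 / 0.005512 = 112.3 d
  layer 2 (fractured sandstone): t_2 = 5.40 × 0.13 / 0.005512 = 127.4 d
  layer 3 (fine sand): t_3 = 9.59 × 0.25 / 0.005512 = 435.0 d
  layer 4 (silt): t_4 = 13.6 × 0.06 / 0.005512 = 148.0 d
Total t = Σ t_i = 822.7 days = 2.252 years.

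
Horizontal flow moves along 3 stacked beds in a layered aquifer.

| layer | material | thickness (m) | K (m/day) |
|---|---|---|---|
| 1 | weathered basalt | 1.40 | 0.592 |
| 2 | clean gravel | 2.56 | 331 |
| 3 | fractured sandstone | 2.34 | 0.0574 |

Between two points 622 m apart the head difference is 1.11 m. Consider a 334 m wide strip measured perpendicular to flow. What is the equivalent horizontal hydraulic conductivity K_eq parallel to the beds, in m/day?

135

Flow is parallel to layering, so each bed carries its own Darcy discharge and the transmissivities add.
Σ(K_i·b_i) = 0.592×1.40 + 331×2.56 + 0.0574×2.34 = 848.3 m²/day.
Total thickness b = 6.300 m, so K_eq = Σ(K_i·b_i)/b = 134.7 m/day.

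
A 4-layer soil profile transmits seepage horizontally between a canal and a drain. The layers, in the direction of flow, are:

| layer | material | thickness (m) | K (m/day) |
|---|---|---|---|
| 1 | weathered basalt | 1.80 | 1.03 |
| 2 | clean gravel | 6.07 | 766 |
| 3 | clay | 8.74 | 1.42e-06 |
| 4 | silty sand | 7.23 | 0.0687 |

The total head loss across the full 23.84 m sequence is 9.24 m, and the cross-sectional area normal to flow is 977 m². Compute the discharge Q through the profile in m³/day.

Flow is perpendicular to layering, so the layers act in series and the equivalent K is the thickness-weighted harmonic mean.
Total thickness L = 1.80 + 6.07 + 8.74 + 7.23 = 23.84 m.
Σ(b_i/K_i) = 1.80/1.03 + 6.07/766 + 8.74/1.42e-06 + 7.23/0.0687 = 6.155e+06 d.
K_eq = L / Σ(b_i/K_i) = 23.84 / 6.155e+06 = 3.873e-06 m/day.
Q = K_eq · A · (Δh/L) = 3.873e-06 × 977 × (9.24/23.84) = 0.001467 m³/day.

0.00147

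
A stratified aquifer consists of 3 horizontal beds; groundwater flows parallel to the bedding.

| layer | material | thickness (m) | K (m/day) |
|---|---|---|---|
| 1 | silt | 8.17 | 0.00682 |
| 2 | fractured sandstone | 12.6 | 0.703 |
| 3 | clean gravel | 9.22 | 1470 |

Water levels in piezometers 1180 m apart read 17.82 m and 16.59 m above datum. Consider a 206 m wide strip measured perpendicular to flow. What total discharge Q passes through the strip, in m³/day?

Flow is parallel to layering, so each bed carries its own Darcy discharge and the transmissivities add.
Σ(K_i·b_i) = 0.00682×8.17 + 0.703×12.6 + 1470×9.22 = 13562 m²/day.
Hydraulic gradient i = (17.82 − 16.59) / 1180 = 1.23 / 1180 = 0.001042.
Q = Σ(K_i·b_i) · W · i = 13562 × 206 × 0.001042 = 2912 m³/day.

2910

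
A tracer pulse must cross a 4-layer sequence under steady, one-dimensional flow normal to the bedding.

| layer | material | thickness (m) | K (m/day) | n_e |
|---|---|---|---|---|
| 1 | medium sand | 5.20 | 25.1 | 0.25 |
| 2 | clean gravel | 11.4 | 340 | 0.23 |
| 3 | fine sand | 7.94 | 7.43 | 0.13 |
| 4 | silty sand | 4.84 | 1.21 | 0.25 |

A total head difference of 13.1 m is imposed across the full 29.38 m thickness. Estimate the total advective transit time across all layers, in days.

With flow normal to the layers, continuity requires the same specific discharge q through every layer.
Σ(b_i/K_i) = 5.20/25.1 + 11.4/340 + 7.94/7.43 + 4.84/1.21 = 5.309 d.
q = Δh / Σ(b_i/K_i) = 13.1 / 5.309 = 2.467 m/day.
In each layer the seepage velocity is v_i = q/n_i, so the layer transit time is t_i = b_i·n_i / q:
  layer 1 (medium sand): t_1 = 5.20 × 0.25 / 2.467 = 0.5269 d
  layer 2 (clean gravel): t_2 = 11.4 × 0.23 / 2.467 = 1.063 d
  layer 3 (fine sand): t_3 = 7.94 × 0.13 / 2.467 = 0.4183 d
  layer 4 (silty sand): t_4 = 4.84 × 0.25 / 2.467 = 0.4904 d
Total t = Σ t_i = 2.498 days.

2.50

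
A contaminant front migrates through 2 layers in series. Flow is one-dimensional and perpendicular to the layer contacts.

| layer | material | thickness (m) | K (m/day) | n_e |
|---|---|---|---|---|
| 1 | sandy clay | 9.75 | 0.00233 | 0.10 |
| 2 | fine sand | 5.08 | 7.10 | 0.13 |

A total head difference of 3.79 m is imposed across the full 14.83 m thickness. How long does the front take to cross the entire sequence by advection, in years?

4.94

With flow normal to the layers, continuity requires the same specific discharge q through every layer.
Σ(b_i/K_i) = 9.75/0.00233 + 5.08/7.10 = 4185 d.
q = Δh / Σ(b_i/K_i) = 3.79 / 4185 = 0.0009056 m/day.
In each layer the seepage velocity is v_i = q/n_i, so the layer transit time is t_i = b_i·n_i / q:
  layer 1 (sandy clay): t_1 = 9.75 × 0.10 / 0.0009056 = 1077 d
  layer 2 (fine sand): t_2 = 5.08 × 0.13 / 0.0009056 = 729.3 d
Total t = Σ t_i = 1806 days = 4.944 years.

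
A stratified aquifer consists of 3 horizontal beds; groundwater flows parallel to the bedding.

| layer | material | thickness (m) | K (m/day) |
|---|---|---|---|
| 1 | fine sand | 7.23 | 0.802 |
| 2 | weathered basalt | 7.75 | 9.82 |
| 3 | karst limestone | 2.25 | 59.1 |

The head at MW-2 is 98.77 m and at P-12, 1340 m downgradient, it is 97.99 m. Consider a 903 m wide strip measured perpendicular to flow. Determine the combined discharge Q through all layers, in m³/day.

113

Flow is parallel to layering, so each bed carries its own Darcy discharge and the transmissivities add.
Σ(K_i·b_i) = 0.802×7.23 + 9.82×7.75 + 59.1×2.25 = 214.9 m²/day.
Hydraulic gradient i = (98.77 − 97.99) / 1340 = 0.78 / 1340 = 0.0005821.
Q = Σ(K_i·b_i) · W · i = 214.9 × 903 × 0.0005821 = 112.9 m³/day.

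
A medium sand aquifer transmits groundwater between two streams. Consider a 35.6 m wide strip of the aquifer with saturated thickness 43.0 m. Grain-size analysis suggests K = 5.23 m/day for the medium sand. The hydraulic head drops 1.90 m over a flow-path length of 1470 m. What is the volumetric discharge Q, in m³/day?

Cross-sectional area A = 35.6 × 43.0 = 1531 m².
Hydraulic gradient i = Δh / L = 1.90 / 1470 = 0.001293.
Darcy's law: Q = K · A · i = 5.230 × 1531 × 0.001293 = 10.35 m³/day.

10.3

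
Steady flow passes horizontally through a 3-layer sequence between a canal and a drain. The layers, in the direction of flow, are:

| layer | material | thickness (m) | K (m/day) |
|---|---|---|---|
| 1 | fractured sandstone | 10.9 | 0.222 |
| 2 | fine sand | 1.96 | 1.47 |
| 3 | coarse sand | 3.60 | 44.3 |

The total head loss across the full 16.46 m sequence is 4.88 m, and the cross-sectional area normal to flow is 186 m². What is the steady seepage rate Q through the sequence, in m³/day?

Flow is perpendicular to layering, so the layers act in series and the equivalent K is the thickness-weighted harmonic mean.
Total thickness L = 10.9 + 1.96 + 3.60 = 16.46 m.
Σ(b_i/K_i) = 10.9/0.222 + 1.96/1.47 + 3.60/44.3 = 50.51 d.
K_eq = L / Σ(b_i/K_i) = 16.46 / 50.51 = 0.3259 m/day.
Q = K_eq · A · (Δh/L) = 0.3259 × 186 × (4.88/16.46) = 17.97 m³/day.

18.0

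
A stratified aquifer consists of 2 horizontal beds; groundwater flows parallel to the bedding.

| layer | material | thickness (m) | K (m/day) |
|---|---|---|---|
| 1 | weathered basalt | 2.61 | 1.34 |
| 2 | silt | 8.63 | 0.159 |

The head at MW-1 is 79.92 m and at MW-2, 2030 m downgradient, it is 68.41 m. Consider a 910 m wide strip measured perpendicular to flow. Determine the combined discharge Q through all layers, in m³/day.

25.1

Flow is parallel to layering, so each bed carries its own Darcy discharge and the transmissivities add.
Σ(K_i·b_i) = 1.34×2.61 + 0.159×8.63 = 4.870 m²/day.
Hydraulic gradient i = (79.92 − 68.41) / 2030 = 11.51 / 2030 = 0.005670.
Q = Σ(K_i·b_i) · W · i = 4.870 × 910 × 0.005670 = 25.13 m³/day.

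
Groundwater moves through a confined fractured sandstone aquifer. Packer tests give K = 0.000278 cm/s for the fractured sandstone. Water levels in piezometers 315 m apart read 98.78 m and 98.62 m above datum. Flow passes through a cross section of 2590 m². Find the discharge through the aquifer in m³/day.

Convert K: 0.000278 cm/s × 864 = 0.2402 m/day.
Hydraulic gradient i = (98.78 − 98.62) / 315 = 0.16 / 315 = 0.0005079.
Darcy's law: Q = K · A · i = 0.2402 × 2590 × 0.0005079 = 0.3160 m³/day.

0.316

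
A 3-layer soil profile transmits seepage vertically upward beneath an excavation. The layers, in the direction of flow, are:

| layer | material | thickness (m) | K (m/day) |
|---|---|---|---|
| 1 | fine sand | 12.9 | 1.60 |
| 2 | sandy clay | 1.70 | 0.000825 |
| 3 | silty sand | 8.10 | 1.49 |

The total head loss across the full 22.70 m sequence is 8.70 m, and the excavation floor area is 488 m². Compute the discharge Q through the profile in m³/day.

2.05

Flow is perpendicular to layering, so the layers act in series and the equivalent K is the thickness-weighted harmonic mean.
Total thickness L = 12.9 + 1.70 + 8.10 = 22.70 m.
Σ(b_i/K_i) = 12.9/1.60 + 1.70/0.000825 + 8.10/1.49 = 2074 d.
K_eq = L / Σ(b_i/K_i) = 22.70 / 2074 = 0.01094 m/day.
Q = K_eq · A · (Δh/L) = 0.01094 × 488 × (8.70/22.70) = 2.047 m³/day.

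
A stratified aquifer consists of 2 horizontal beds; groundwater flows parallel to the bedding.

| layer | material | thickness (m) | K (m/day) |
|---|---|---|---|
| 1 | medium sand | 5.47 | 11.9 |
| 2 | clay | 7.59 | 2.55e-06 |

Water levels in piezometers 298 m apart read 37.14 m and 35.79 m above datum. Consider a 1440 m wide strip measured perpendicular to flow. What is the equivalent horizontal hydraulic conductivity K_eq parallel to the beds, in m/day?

Flow is parallel to layering, so each bed carries its own Darcy discharge and the transmissivities add.
Σ(K_i·b_i) = 11.9×5.47 + 2.55e-06×7.59 = 65.09 m²/day.
Total thickness b = 13.06 m, so K_eq = Σ(K_i·b_i)/b = 4.984 m/day.

4.98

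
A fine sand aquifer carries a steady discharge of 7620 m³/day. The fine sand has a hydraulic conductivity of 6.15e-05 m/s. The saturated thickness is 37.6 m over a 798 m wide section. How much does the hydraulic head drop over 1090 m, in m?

52.1

Convert K: 6.15e-05 m/s × 86400 = 5.314 m/day.
Cross-sectional area A = 798 × 37.6 = 30005 m².
From Q = K·A·i, i = Q / (K·A) = 7620 / (5.314 × 30005) = 0.04779.
Head loss Δh = i · L = 0.04779 × 1090 = 52.10 m.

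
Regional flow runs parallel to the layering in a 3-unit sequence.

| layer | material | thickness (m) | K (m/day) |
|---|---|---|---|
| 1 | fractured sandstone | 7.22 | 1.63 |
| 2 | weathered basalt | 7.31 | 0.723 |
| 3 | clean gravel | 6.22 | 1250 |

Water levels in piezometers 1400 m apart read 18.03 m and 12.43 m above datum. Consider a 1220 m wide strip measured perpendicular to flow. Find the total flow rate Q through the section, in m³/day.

Flow is parallel to layering, so each bed carries its own Darcy discharge and the transmissivities add.
Σ(K_i·b_i) = 1.63×7.22 + 0.723×7.31 + 1250×6.22 = 7792 m²/day.
Hydraulic gradient i = (18.03 − 12.43) / 1400 = 5.6 / 1400 = 0.004000.
Q = Σ(K_i·b_i) · W · i = 7792 × 1220 × 0.004000 = 38025 m³/day.

38000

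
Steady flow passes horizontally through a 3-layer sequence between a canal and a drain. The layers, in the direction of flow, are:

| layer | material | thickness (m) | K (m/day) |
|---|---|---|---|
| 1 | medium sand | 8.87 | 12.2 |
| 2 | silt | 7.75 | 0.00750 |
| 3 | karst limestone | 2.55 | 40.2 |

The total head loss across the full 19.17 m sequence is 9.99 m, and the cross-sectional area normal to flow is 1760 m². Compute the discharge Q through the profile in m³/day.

17.0

Flow is perpendicular to layering, so the layers act in series and the equivalent K is the thickness-weighted harmonic mean.
Total thickness L = 8.87 + 7.75 + 2.55 = 19.17 m.
Σ(b_i/K_i) = 8.87/12.2 + 7.75/0.00750 + 2.55/40.2 = 1034 d.
K_eq = L / Σ(b_i/K_i) = 19.17 / 1034 = 0.01854 m/day.
Q = K_eq · A · (Δh/L) = 0.01854 × 1760 × (9.99/19.17) = 17.00 m³/day.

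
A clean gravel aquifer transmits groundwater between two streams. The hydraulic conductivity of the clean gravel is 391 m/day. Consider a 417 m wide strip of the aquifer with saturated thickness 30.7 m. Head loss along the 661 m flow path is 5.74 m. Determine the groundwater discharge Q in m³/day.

Cross-sectional area A = 417 × 30.7 = 12802 m².
Hydraulic gradient i = Δh / L = 5.74 / 661 = 0.008684.
Darcy's law: Q = K · A · i = 391.0 × 12802 × 0.008684 = 43467 m³/day.

43500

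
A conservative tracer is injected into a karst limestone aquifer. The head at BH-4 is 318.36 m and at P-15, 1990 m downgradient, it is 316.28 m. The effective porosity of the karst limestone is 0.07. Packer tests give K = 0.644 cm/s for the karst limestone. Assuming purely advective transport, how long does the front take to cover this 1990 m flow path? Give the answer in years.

Convert K: 0.644 cm/s × 864 = 556.4 m/day.
Hydraulic gradient i = (318.36 − 316.28) / 1990 = 2.08 / 1990 = 0.001045.
Darcy flux q = K · i = 556.4 × 0.001045 = 0.5816 m/day.
Seepage velocity v = q / n_e = 0.5816 / 0.07 = 8.308 m/day.
Travel time t = L / v = 1990 / 8.308 = 239.5 days = 0.6558 years.

0.656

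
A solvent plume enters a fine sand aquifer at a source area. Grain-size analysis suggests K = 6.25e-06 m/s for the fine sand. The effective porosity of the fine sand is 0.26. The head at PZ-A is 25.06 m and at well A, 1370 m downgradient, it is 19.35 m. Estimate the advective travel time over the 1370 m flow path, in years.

433

Convert K: 6.25e-06 m/s × 86400 = 0.5400 m/day.
Hydraulic gradient i = (25.06 − 19.35) / 1370 = 5.71 / 1370 = 0.004168.
Darcy flux q = K · i = 0.5400 × 0.004168 = 0.002251 m/day.
Seepage velocity v = q / n_e = 0.002251 / 0.26 = 0.008656 m/day.
Travel time t = L / v = 1370 / 0.008656 = 1.583e+05 days = 433.3 years.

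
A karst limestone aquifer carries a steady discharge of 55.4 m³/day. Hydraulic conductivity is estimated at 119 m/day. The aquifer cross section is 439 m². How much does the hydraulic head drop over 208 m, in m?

0.221

From Q = K·A·i, i = Q / (K·A) = 55.4 / (119.0 × 439.0) = 0.001060.
Head loss Δh = i · L = 0.001060 × 208 = 0.2206 m.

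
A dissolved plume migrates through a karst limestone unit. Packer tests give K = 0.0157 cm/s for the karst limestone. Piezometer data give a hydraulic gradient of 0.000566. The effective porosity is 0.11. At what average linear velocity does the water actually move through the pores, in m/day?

0.0698

Convert K: 0.0157 cm/s × 864 = 13.56 m/day.
Hydraulic gradient i = 0.000566.
Darcy flux q = K · i = 13.56 × 0.0005660 = 0.007678 m/day.
Seepage velocity v = q / n_e = 0.007678 / 0.11 = 0.06980 m/day.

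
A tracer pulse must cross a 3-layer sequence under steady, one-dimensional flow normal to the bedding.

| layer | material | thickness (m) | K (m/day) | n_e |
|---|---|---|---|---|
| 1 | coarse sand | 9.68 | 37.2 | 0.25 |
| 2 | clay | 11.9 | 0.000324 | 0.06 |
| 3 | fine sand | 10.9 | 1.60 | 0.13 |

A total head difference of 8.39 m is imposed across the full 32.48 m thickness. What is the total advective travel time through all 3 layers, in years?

With flow normal to the layers, continuity requires the same specific discharge q through every layer.
Σ(b_i/K_i) = 9.68/37.2 + 11.9/0.000324 + 10.9/1.60 = 36735 d.
q = Δh / Σ(b_i/K_i) = 8.39 / 36735 = 0.0002284 m/day.
In each layer the seepage velocity is v_i = q/n_i, so the layer transit time is t_i = b_i·n_i / q:
  layer 1 (coarse sand): t_1 = 9.68 × 0.25 / 0.0002284 = 10596 d
  layer 2 (clay): t_2 = 11.9 × 0.06 / 0.0002284 = 3126 d
  layer 3 (fine sand): t_3 = 10.9 × 0.13 / 0.0002284 = 6204 d
Total t = Σ t_i = 19926 days = 54.56 years.

54.6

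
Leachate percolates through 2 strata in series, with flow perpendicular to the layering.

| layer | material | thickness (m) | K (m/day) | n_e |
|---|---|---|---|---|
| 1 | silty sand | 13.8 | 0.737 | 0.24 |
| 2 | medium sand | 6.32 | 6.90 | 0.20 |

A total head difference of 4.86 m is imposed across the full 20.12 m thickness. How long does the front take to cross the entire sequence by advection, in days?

With flow normal to the layers, continuity requires the same specific discharge q through every layer.
Σ(b_i/K_i) = 13.8/0.737 + 6.32/6.90 = 19.64 d.
q = Δh / Σ(b_i/K_i) = 4.86 / 19.64 = 0.2474 m/day.
In each layer the seepage velocity is v_i = q/n_i, so the layer transit time is t_i = b_i·n_i / q:
  layer 1 (silty sand): t_1 = 13.8 × 0.24 / 0.2474 = 13.38 d
  layer 2 (medium sand): t_2 = 6.32 × 0.20 / 0.2474 = 5.108 d
Total t = Σ t_i = 18.49 days.

18.5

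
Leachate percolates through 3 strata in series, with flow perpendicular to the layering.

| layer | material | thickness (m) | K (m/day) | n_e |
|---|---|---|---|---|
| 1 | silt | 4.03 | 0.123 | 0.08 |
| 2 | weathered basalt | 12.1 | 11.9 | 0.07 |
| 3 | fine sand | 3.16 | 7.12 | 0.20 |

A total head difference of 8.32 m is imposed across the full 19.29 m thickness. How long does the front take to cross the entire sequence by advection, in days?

7.41

With flow normal to the layers, continuity requires the same specific discharge q through every layer.
Σ(b_i/K_i) = 4.03/0.123 + 12.1/11.9 + 3.16/7.12 = 34.22 d.
q = Δh / Σ(b_i/K_i) = 8.32 / 34.22 = 0.2431 m/day.
In each layer the seepage velocity is v_i = q/n_i, so the layer transit time is t_i = b_i·n_i / q:
  layer 1 (silt): t_1 = 4.03 × 0.08 / 0.2431 = 1.326 d
  layer 2 (weathered basalt): t_2 = 12.1 × 0.07 / 0.2431 = 3.484 d
  layer 3 (fine sand): t_3 = 3.16 × 0.20 / 0.2431 = 2.600 d
Total t = Σ t_i = 7.410 days.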